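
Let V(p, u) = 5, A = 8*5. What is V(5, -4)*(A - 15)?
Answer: 125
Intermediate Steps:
A = 40
V(5, -4)*(A - 15) = 5*(40 - 15) = 5*25 = 125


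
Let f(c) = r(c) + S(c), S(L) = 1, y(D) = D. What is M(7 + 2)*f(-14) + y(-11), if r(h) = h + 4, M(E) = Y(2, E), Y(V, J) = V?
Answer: -29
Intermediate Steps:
M(E) = 2
r(h) = 4 + h
f(c) = 5 + c (f(c) = (4 + c) + 1 = 5 + c)
M(7 + 2)*f(-14) + y(-11) = 2*(5 - 14) - 11 = 2*(-9) - 11 = -18 - 11 = -29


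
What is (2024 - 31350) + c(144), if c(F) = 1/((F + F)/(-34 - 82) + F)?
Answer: -120353875/4104 ≈ -29326.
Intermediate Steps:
c(F) = 58/(57*F) (c(F) = 1/((2*F)/(-116) + F) = 1/((2*F)*(-1/116) + F) = 1/(-F/58 + F) = 1/(57*F/58) = 58/(57*F))
(2024 - 31350) + c(144) = (2024 - 31350) + (58/57)/144 = -29326 + (58/57)*(1/144) = -29326 + 29/4104 = -120353875/4104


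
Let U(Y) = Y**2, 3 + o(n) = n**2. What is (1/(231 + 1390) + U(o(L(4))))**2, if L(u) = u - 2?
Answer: 2630884/2627641 ≈ 1.0012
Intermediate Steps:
L(u) = -2 + u
o(n) = -3 + n**2
(1/(231 + 1390) + U(o(L(4))))**2 = (1/(231 + 1390) + (-3 + (-2 + 4)**2)**2)**2 = (1/1621 + (-3 + 2**2)**2)**2 = (1/1621 + (-3 + 4)**2)**2 = (1/1621 + 1**2)**2 = (1/1621 + 1)**2 = (1622/1621)**2 = 2630884/2627641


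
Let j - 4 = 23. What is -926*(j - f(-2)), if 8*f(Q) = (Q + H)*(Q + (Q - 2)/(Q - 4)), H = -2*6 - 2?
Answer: -67598/3 ≈ -22533.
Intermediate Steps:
j = 27 (j = 4 + 23 = 27)
H = -14 (H = -12 - 2 = -14)
f(Q) = (-14 + Q)*(Q + (-2 + Q)/(-4 + Q))/8 (f(Q) = ((Q - 14)*(Q + (Q - 2)/(Q - 4)))/8 = ((-14 + Q)*(Q + (-2 + Q)/(-4 + Q)))/8 = (-14 + Q)*(Q + (-2 + Q)/(-4 + Q))/8)
-926*(j - f(-2)) = -926*(27 - (28 + (-2)³ - 17*(-2)² + 40*(-2))/(8*(-4 - 2))) = -926*(27 - (28 - 8 - 17*4 - 80)/(8*(-6))) = -926*(27 - (-1)*(28 - 8 - 68 - 80)/(8*6)) = -926*(27 - (-1)*(-128)/(8*6)) = -926*(27 - 1*8/3) = -926*(27 - 8/3) = -926*73/3 = -67598/3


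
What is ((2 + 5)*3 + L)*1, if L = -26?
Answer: -5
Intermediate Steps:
((2 + 5)*3 + L)*1 = ((2 + 5)*3 - 26)*1 = (7*3 - 26)*1 = (21 - 26)*1 = -5*1 = -5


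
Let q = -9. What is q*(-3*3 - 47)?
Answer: 504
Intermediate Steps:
q*(-3*3 - 47) = -9*(-3*3 - 47) = -9*(-9 - 47) = -9*(-56) = 504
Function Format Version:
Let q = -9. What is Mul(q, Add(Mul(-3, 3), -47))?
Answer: 504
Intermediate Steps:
Mul(q, Add(Mul(-3, 3), -47)) = Mul(-9, Add(Mul(-3, 3), -47)) = Mul(-9, Add(-9, -47)) = Mul(-9, -56) = 504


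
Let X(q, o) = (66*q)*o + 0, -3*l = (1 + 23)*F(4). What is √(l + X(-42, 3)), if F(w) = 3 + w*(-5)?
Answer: 2*I*√2045 ≈ 90.443*I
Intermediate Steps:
F(w) = 3 - 5*w
l = 136 (l = -(1 + 23)*(3 - 5*4)/3 = -8*(3 - 20) = -8*(-17) = -⅓*(-408) = 136)
X(q, o) = 66*o*q (X(q, o) = 66*o*q + 0 = 66*o*q)
√(l + X(-42, 3)) = √(136 + 66*3*(-42)) = √(136 - 8316) = √(-8180) = 2*I*√2045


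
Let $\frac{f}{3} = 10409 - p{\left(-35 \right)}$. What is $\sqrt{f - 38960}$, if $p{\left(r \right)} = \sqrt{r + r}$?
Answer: $\sqrt{-7733 - 3 i \sqrt{70}} \approx 0.1427 - 87.938 i$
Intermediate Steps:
$p{\left(r \right)} = \sqrt{2} \sqrt{r}$ ($p{\left(r \right)} = \sqrt{2 r} = \sqrt{2} \sqrt{r}$)
$f = 31227 - 3 i \sqrt{70}$ ($f = 3 \left(10409 - \sqrt{2} \sqrt{-35}\right) = 3 \left(10409 - \sqrt{2} i \sqrt{35}\right) = 3 \left(10409 - i \sqrt{70}\right) = 31227 - 3 i \sqrt{70} \approx 31227.0 - 25.1 i$)
$\sqrt{f - 38960} = \sqrt{\left(31227 - 3 i \sqrt{70}\right) - 38960} = \sqrt{-7733 - 3 i \sqrt{70}}$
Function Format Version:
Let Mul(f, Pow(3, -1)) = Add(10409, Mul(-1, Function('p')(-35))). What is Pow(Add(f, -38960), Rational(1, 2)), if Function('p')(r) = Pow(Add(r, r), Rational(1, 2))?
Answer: Pow(Add(-7733, Mul(-3, I, Pow(70, Rational(1, 2)))), Rational(1, 2)) ≈ Add(0.1427, Mul(-87.938, I))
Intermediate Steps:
Function('p')(r) = Mul(Pow(2, Rational(1, 2)), Pow(r, Rational(1, 2))) (Function('p')(r) = Pow(Mul(2, r), Rational(1, 2)) = Mul(Pow(2, Rational(1, 2)), Pow(r, Rational(1, 2))))
f = Add(31227, Mul(-3, I, Pow(70, Rational(1, 2)))) (f = Mul(3, Add(10409, Mul(-1, Mul(Pow(2, Rational(1, 2)), Pow(-35, Rational(1, 2)))))) = Mul(3, Add(10409, Mul(-1, Mul(Pow(2, Rational(1, 2)), Mul(I, Pow(35, Rational(1, 2))))))) = Mul(3, Add(10409, Mul(-1, Mul(I, Pow(70, Rational(1, 2)))))) = Mul(3, Add(10409, Mul(-1, I, Pow(70, Rational(1, 2))))) = Add(31227, Mul(-3, I, Pow(70, Rational(1, 2)))) ≈ Add(31227., Mul(-25.100, I)))
Pow(Add(f, -38960), Rational(1, 2)) = Pow(Add(Add(31227, Mul(-3, I, Pow(70, Rational(1, 2)))), -38960), Rational(1, 2)) = Pow(Add(-7733, Mul(-3, I, Pow(70, Rational(1, 2)))), Rational(1, 2))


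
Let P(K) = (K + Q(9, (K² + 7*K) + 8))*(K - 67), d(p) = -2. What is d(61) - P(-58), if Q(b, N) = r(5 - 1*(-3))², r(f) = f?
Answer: 748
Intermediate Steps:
Q(b, N) = 64 (Q(b, N) = (5 - 1*(-3))² = (5 + 3)² = 8² = 64)
P(K) = (-67 + K)*(64 + K) (P(K) = (K + 64)*(K - 67) = (64 + K)*(-67 + K) = (-67 + K)*(64 + K))
d(61) - P(-58) = -2 - (-4288 + (-58)² - 3*(-58)) = -2 - (-4288 + 3364 + 174) = -2 - 1*(-750) = -2 + 750 = 748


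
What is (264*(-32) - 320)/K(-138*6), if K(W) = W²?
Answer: -548/42849 ≈ -0.012789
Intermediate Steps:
(264*(-32) - 320)/K(-138*6) = (264*(-32) - 320)/((-138*6)²) = (-8448 - 320)/((-828)²) = -8768/685584 = -8768*1/685584 = -548/42849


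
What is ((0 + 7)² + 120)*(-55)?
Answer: -9295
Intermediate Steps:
((0 + 7)² + 120)*(-55) = (7² + 120)*(-55) = (49 + 120)*(-55) = 169*(-55) = -9295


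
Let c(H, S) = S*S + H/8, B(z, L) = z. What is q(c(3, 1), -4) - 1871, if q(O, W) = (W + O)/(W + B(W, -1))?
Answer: -119723/64 ≈ -1870.7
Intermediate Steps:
c(H, S) = S² + H/8 (c(H, S) = S² + H*(⅛) = S² + H/8)
q(O, W) = (O + W)/(2*W) (q(O, W) = (W + O)/(W + W) = (O + W)/((2*W)) = (O + W)*(1/(2*W)) = (O + W)/(2*W))
q(c(3, 1), -4) - 1871 = (½)*((1² + (⅛)*3) - 4)/(-4) - 1871 = (½)*(-¼)*((1 + 3/8) - 4) - 1871 = (½)*(-¼)*(11/8 - 4) - 1871 = (½)*(-¼)*(-21/8) - 1871 = 21/64 - 1871 = -119723/64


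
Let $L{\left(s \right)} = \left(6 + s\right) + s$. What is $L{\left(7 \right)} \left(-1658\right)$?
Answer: $-33160$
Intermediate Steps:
$L{\left(s \right)} = 6 + 2 s$
$L{\left(7 \right)} \left(-1658\right) = \left(6 + 2 \cdot 7\right) \left(-1658\right) = \left(6 + 14\right) \left(-1658\right) = 20 \left(-1658\right) = -33160$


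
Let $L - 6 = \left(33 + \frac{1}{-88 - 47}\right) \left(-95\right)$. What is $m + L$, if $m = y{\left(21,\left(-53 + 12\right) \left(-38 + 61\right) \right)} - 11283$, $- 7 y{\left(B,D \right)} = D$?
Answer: $- \frac{2698274}{189} \approx -14277.0$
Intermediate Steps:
$y{\left(B,D \right)} = - \frac{D}{7}$
$m = - \frac{78038}{7}$ ($m = - \frac{\left(-53 + 12\right) \left(-38 + 61\right)}{7} - 11283 = - \frac{\left(-41\right) 23}{7} - 11283 = \left(- \frac{1}{7}\right) \left(-943\right) - 11283 = \frac{943}{7} - 11283 = - \frac{78038}{7} \approx -11148.0$)
$L = - \frac{84464}{27}$ ($L = 6 + \left(33 + \frac{1}{-88 - 47}\right) \left(-95\right) = 6 + \left(33 + \frac{1}{-135}\right) \left(-95\right) = 6 + \left(33 - \frac{1}{135}\right) \left(-95\right) = 6 + \frac{4454}{135} \left(-95\right) = 6 - \frac{84626}{27} = - \frac{84464}{27} \approx -3128.3$)
$m + L = - \frac{78038}{7} - \frac{84464}{27} = - \frac{2698274}{189}$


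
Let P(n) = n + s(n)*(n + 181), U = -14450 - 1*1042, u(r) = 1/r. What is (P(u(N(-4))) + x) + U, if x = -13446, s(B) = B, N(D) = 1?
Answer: -28755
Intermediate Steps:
U = -15492 (U = -14450 - 1042 = -15492)
P(n) = n + n*(181 + n) (P(n) = n + n*(n + 181) = n + n*(181 + n))
(P(u(N(-4))) + x) + U = ((182 + 1/1)/1 - 13446) - 15492 = (1*(182 + 1) - 13446) - 15492 = (1*183 - 13446) - 15492 = (183 - 13446) - 15492 = -13263 - 15492 = -28755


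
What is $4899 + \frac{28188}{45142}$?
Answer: $\frac{110589423}{22571} \approx 4899.6$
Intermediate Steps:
$4899 + \frac{28188}{45142} = 4899 + 28188 \cdot \frac{1}{45142} = 4899 + \frac{14094}{22571} = \frac{110589423}{22571}$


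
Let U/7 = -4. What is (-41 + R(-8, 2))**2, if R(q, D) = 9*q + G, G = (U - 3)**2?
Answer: 719104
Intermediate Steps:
U = -28 (U = 7*(-4) = -28)
G = 961 (G = (-28 - 3)**2 = (-31)**2 = 961)
R(q, D) = 961 + 9*q (R(q, D) = 9*q + 961 = 961 + 9*q)
(-41 + R(-8, 2))**2 = (-41 + (961 + 9*(-8)))**2 = (-41 + (961 - 72))**2 = (-41 + 889)**2 = 848**2 = 719104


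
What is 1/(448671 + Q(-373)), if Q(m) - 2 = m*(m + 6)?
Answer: 1/585564 ≈ 1.7078e-6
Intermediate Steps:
Q(m) = 2 + m*(6 + m) (Q(m) = 2 + m*(m + 6) = 2 + m*(6 + m))
1/(448671 + Q(-373)) = 1/(448671 + (2 + (-373)² + 6*(-373))) = 1/(448671 + (2 + 139129 - 2238)) = 1/(448671 + 136893) = 1/585564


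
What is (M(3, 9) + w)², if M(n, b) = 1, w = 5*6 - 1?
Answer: 900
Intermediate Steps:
w = 29 (w = 30 - 1 = 29)
(M(3, 9) + w)² = (1 + 29)² = 30² = 900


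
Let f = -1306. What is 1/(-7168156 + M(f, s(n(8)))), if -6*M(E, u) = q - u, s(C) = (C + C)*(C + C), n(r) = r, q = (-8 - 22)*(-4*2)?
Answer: -3/21504460 ≈ -1.3951e-7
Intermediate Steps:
q = 240 (q = -30*(-8) = 240)
s(C) = 4*C² (s(C) = (2*C)*(2*C) = 4*C²)
M(E, u) = -40 + u/6 (M(E, u) = -(240 - u)/6 = -40 + u/6)
1/(-7168156 + M(f, s(n(8)))) = 1/(-7168156 + (-40 + (4*8²)/6)) = 1/(-7168156 + (-40 + (4*64)/6)) = 1/(-7168156 + (-40 + (⅙)*256)) = 1/(-7168156 + (-40 + 128/3)) = 1/(-7168156 + 8/3) = 1/(-21504460/3) = -3/21504460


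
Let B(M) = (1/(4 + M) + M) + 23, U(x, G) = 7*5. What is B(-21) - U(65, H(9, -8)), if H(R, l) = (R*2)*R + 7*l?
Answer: -562/17 ≈ -33.059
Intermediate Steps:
H(R, l) = 2*R² + 7*l (H(R, l) = (2*R)*R + 7*l = 2*R² + 7*l)
U(x, G) = 35
B(M) = 23 + M + 1/(4 + M) (B(M) = (M + 1/(4 + M)) + 23 = 23 + M + 1/(4 + M))
B(-21) - U(65, H(9, -8)) = (93 + (-21)² + 27*(-21))/(4 - 21) - 1*35 = (93 + 441 - 567)/(-17) - 35 = -1/17*(-33) - 35 = 33/17 - 35 = -562/17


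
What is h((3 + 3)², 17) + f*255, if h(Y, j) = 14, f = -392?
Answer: -99946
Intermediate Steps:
h((3 + 3)², 17) + f*255 = 14 - 392*255 = 14 - 99960 = -99946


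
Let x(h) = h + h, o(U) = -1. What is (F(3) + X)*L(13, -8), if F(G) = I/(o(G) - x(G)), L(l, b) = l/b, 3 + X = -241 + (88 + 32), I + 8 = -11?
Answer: 11037/56 ≈ 197.09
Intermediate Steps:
I = -19 (I = -8 - 11 = -19)
x(h) = 2*h
X = -124 (X = -3 + (-241 + (88 + 32)) = -3 + (-241 + 120) = -3 - 121 = -124)
F(G) = -19/(-1 - 2*G)
(F(3) + X)*L(13, -8) = (19/(1 + 2*3) - 124)*(13/(-8)) = (19/(1 + 6) - 124)*(13*(-⅛)) = (19/7 - 124)*(-13/8) = -849/7*(-13/8) = 11037/56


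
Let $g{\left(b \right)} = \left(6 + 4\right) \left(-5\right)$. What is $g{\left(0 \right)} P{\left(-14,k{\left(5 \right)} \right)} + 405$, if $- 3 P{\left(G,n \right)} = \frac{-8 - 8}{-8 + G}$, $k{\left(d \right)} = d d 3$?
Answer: $\frac{13765}{33} \approx 417.12$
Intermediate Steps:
$k{\left(d \right)} = 3 d^{2}$ ($k{\left(d \right)} = d^{2} \cdot 3 = 3 d^{2}$)
$g{\left(b \right)} = -50$ ($g{\left(b \right)} = 10 \left(-5\right) = -50$)
$P{\left(G,n \right)} = \frac{16}{3 \left(-8 + G\right)}$ ($P{\left(G,n \right)} = - \frac{\left(-8 - 8\right) \frac{1}{-8 + G}}{3} = - \frac{\left(-16\right) \frac{1}{-8 + G}}{3} = \frac{16}{3 \left(-8 + G\right)}$)
$g{\left(0 \right)} P{\left(-14,k{\left(5 \right)} \right)} + 405 = - 50 \frac{16}{3 \left(-8 - 14\right)} + 405 = - 50 \frac{16}{3 \left(-22\right)} + 405 = - 50 \cdot \frac{16}{3} \left(- \frac{1}{22}\right) + 405 = \left(-50\right) \left(- \frac{8}{33}\right) + 405 = \frac{400}{33} + 405 = \frac{13765}{33}$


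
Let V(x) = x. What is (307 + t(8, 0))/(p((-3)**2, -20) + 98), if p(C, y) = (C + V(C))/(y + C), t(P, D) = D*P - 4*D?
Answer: 3377/1060 ≈ 3.1858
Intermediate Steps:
t(P, D) = -4*D + D*P
p(C, y) = 2*C/(C + y) (p(C, y) = (C + C)/(y + C) = (2*C)/(C + y) = 2*C/(C + y))
(307 + t(8, 0))/(p((-3)**2, -20) + 98) = (307 + 0*(-4 + 8))/(2*(-3)**2/((-3)**2 - 20) + 98) = (307 + 0*4)/(2*9/(9 - 20) + 98) = (307 + 0)/(2*9/(-11) + 98) = 307/(2*9*(-1/11) + 98) = 307/(-18/11 + 98) = 307/(1060/11) = 307*(11/1060) = 3377/1060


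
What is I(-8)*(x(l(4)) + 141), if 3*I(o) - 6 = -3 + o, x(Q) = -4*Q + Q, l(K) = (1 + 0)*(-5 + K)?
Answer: -240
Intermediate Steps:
l(K) = -5 + K (l(K) = 1*(-5 + K) = -5 + K)
x(Q) = -3*Q
I(o) = 1 + o/3 (I(o) = 2 + (-3 + o)/3 = 2 + (-1 + o/3) = 1 + o/3)
I(-8)*(x(l(4)) + 141) = (1 + (1/3)*(-8))*(-3*(-5 + 4) + 141) = (1 - 8/3)*(-3*(-1) + 141) = -5*(3 + 141)/3 = -5/3*144 = -240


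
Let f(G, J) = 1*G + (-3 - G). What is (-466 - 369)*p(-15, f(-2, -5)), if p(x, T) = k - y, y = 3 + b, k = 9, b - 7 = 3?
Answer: 3340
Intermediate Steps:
f(G, J) = -3 (f(G, J) = G + (-3 - G) = -3)
b = 10 (b = 7 + 3 = 10)
y = 13 (y = 3 + 10 = 13)
p(x, T) = -4 (p(x, T) = 9 - 1*13 = 9 - 13 = -4)
(-466 - 369)*p(-15, f(-2, -5)) = (-466 - 369)*(-4) = -835*(-4) = 3340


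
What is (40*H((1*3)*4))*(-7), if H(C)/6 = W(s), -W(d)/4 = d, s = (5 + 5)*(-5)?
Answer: -336000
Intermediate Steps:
s = -50 (s = 10*(-5) = -50)
W(d) = -4*d
H(C) = 1200 (H(C) = 6*(-4*(-50)) = 6*200 = 1200)
(40*H((1*3)*4))*(-7) = (40*1200)*(-7) = 48000*(-7) = -336000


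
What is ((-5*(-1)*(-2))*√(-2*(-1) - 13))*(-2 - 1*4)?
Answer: 60*I*√11 ≈ 199.0*I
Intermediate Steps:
((-5*(-1)*(-2))*√(-2*(-1) - 13))*(-2 - 1*4) = ((5*(-2))*√(2 - 13))*(-2 - 4) = -10*I*√11*(-6) = 60*I*√11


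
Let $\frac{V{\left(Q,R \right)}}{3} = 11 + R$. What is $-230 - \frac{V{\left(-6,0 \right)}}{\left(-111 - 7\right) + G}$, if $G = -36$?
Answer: $- \frac{3217}{14} \approx -229.79$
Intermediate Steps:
$V{\left(Q,R \right)} = 33 + 3 R$ ($V{\left(Q,R \right)} = 3 \left(11 + R\right) = 33 + 3 R$)
$-230 - \frac{V{\left(-6,0 \right)}}{\left(-111 - 7\right) + G} = -230 - \frac{33 + 3 \cdot 0}{\left(-111 - 7\right) - 36} = -230 - \frac{33 + 0}{-118 - 36} = -230 - \frac{33}{-154} = -230 - 33 \left(- \frac{1}{154}\right) = -230 - - \frac{3}{14} = -230 + \frac{3}{14} = - \frac{3217}{14}$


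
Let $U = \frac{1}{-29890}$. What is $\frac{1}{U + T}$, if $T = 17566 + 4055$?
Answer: $\frac{29890}{646251689} \approx 4.6251 \cdot 10^{-5}$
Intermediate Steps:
$T = 21621$
$U = - \frac{1}{29890} \approx -3.3456 \cdot 10^{-5}$
$\frac{1}{U + T} = \frac{1}{- \frac{1}{29890} + 21621} = \frac{1}{\frac{646251689}{29890}} = \frac{29890}{646251689}$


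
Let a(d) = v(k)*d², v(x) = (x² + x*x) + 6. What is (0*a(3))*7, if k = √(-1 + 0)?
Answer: 0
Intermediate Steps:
k = I (k = √(-1) = I ≈ 1.0*I)
v(x) = 6 + 2*x² (v(x) = (x² + x²) + 6 = 2*x² + 6 = 6 + 2*x²)
a(d) = 4*d² (a(d) = (6 + 2*I²)*d² = (6 + 2*(-1))*d² = (6 - 2)*d² = 4*d²)
(0*a(3))*7 = (0*(4*3²))*7 = (0*(4*9))*7 = (0*36)*7 = 0*7 = 0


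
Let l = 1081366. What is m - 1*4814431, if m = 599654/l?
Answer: -236643699686/49153 ≈ -4.8144e+6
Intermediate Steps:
m = 27257/49153 (m = 599654/1081366 = 599654*(1/1081366) = 27257/49153 ≈ 0.55453)
m - 1*4814431 = 27257/49153 - 1*4814431 = 27257/49153 - 4814431 = -236643699686/49153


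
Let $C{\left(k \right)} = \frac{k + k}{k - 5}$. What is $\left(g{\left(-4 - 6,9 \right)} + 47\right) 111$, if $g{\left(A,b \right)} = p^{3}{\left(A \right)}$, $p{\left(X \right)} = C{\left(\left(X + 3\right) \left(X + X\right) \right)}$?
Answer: $\frac{40726529}{6561} \approx 6207.4$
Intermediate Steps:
$C{\left(k \right)} = \frac{2 k}{-5 + k}$
$p{\left(X \right)} = \frac{4 X \left(3 + X\right)}{-5 + 2 X \left(3 + X\right)}$ ($p{\left(X \right)} = \frac{2 \left(X + 3\right) \left(X + X\right)}{-5 + \left(X + 3\right) \left(X + X\right)} = \frac{2 \left(3 + X\right) 2 X}{-5 + \left(3 + X\right) 2 X} = \frac{2 \cdot 2 X \left(3 + X\right)}{-5 + 2 X \left(3 + X\right)} = \frac{4 X \left(3 + X\right)}{-5 + 2 X \left(3 + X\right)}$)
$g{\left(A,b \right)} = \frac{64 A^{3} \left(3 + A\right)^{3}}{\left(-5 + 2 A \left(3 + A\right)\right)^{3}}$ ($g{\left(A,b \right)} = \left(\frac{4 A \left(3 + A\right)}{-5 + 2 A \left(3 + A\right)}\right)^{3} = \frac{64 A^{3} \left(3 + A\right)^{3}}{\left(-5 + 2 A \left(3 + A\right)\right)^{3}}$)
$\left(g{\left(-4 - 6,9 \right)} + 47\right) 111 = \left(\frac{64 \left(-4 - 6\right)^{3} \left(3 - 10\right)^{3}}{\left(-5 + 2 \left(-4 - 6\right) \left(3 - 10\right)\right)^{3}} + 47\right) 111 = \left(\frac{64 \left(-10\right)^{3} \left(3 - 10\right)^{3}}{\left(-5 + 2 \left(-10\right) \left(3 - 10\right)\right)^{3}} + 47\right) 111 = \left(64 \left(-1000\right) \frac{1}{\left(-5 + 2 \left(-10\right) \left(-7\right)\right)^{3}} \left(-7\right)^{3} + 47\right) 111 = \left(64 \left(-1000\right) \frac{1}{\left(-5 + 140\right)^{3}} \left(-343\right) + 47\right) 111 = \left(64 \left(-1000\right) \frac{1}{2460375} \left(-343\right) + 47\right) 111 = \left(\frac{175616}{19683} + 47\right) 111 = \frac{1100717}{19683} \cdot 111 = \frac{40726529}{6561}$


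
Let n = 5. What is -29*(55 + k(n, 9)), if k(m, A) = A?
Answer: -1856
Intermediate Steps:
-29*(55 + k(n, 9)) = -29*(55 + 9) = -29*64 = -1856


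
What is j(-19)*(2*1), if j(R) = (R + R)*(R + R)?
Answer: 2888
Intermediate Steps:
j(R) = 4*R² (j(R) = (2*R)*(2*R) = 4*R²)
j(-19)*(2*1) = (4*(-19)²)*(2*1) = (4*361)*2 = 1444*2 = 2888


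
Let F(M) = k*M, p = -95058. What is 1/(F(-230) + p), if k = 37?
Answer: -1/103568 ≈ -9.6555e-6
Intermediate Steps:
F(M) = 37*M
1/(F(-230) + p) = 1/(37*(-230) - 95058) = 1/(-8510 - 95058) = 1/(-103568) = -1/103568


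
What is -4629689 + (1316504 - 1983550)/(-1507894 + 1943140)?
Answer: -1007527142770/217623 ≈ -4.6297e+6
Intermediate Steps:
-4629689 + (1316504 - 1983550)/(-1507894 + 1943140) = -4629689 - 667046/435246 = -4629689 - 667046*1/435246 = -4629689 - 333523/217623 = -1007527142770/217623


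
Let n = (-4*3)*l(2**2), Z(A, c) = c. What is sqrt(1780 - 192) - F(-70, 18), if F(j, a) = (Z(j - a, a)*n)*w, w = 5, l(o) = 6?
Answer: 6480 + 2*sqrt(397) ≈ 6519.9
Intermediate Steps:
n = -72 (n = -4*3*6 = -12*6 = -72)
F(j, a) = -360*a (F(j, a) = (a*(-72))*5 = -72*a*5 = -360*a)
sqrt(1780 - 192) - F(-70, 18) = sqrt(1780 - 192) - (-360)*18 = sqrt(1588) - 1*(-6480) = 2*sqrt(397) + 6480 = 6480 + 2*sqrt(397)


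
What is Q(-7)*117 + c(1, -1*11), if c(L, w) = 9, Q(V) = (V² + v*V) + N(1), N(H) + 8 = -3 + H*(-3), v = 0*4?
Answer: 4104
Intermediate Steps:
v = 0
N(H) = -11 - 3*H (N(H) = -8 + (-3 + H*(-3)) = -8 + (-3 - 3*H) = -11 - 3*H)
Q(V) = -14 + V² (Q(V) = (V² + 0*V) + (-11 - 3*1) = (V² + 0) + (-11 - 3) = V² - 14 = -14 + V²)
Q(-7)*117 + c(1, -1*11) = (-14 + (-7)²)*117 + 9 = (-14 + 49)*117 + 9 = 35*117 + 9 = 4095 + 9 = 4104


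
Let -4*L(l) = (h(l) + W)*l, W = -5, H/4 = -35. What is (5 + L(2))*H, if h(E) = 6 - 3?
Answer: -840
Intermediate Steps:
H = -140 (H = 4*(-35) = -140)
h(E) = 3
L(l) = l/2 (L(l) = -(3 - 5)*l/4 = -(-1)*l/2 = l/2)
(5 + L(2))*H = (5 + (½)*2)*(-140) = (5 + 1)*(-140) = 6*(-140) = -840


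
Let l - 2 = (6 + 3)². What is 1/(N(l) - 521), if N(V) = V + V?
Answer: -1/355 ≈ -0.0028169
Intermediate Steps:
l = 83 (l = 2 + (6 + 3)² = 2 + 9² = 2 + 81 = 83)
N(V) = 2*V
1/(N(l) - 521) = 1/(2*83 - 521) = 1/(166 - 521) = 1/(-355) = -1/355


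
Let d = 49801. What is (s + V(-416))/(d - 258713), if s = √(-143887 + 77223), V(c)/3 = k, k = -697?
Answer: 2091/208912 - I*√16666/104456 ≈ 0.010009 - 0.0012359*I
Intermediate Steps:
V(c) = -2091 (V(c) = 3*(-697) = -2091)
s = 2*I*√16666 (s = √(-66664) = 2*I*√16666 ≈ 258.19*I)
(s + V(-416))/(d - 258713) = (2*I*√16666 - 2091)/(49801 - 258713) = (-2091 + 2*I*√16666)/(-208912) = (-2091 + 2*I*√16666)*(-1/208912) = 2091/208912 - I*√16666/104456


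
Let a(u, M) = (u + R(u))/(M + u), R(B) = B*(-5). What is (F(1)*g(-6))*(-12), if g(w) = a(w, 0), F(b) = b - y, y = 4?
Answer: -144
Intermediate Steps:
R(B) = -5*B
F(b) = -4 + b (F(b) = b - 1*4 = b - 4 = -4 + b)
a(u, M) = -4*u/(M + u) (a(u, M) = (u - 5*u)/(M + u) = (-4*u)/(M + u) = -4*u/(M + u))
g(w) = -4 (g(w) = -4*w/(0 + w) = -4*w/w = -4)
(F(1)*g(-6))*(-12) = ((-4 + 1)*(-4))*(-12) = -3*(-4)*(-12) = 12*(-12) = -144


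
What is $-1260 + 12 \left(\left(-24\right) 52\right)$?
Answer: $-16236$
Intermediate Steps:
$-1260 + 12 \left(\left(-24\right) 52\right) = -1260 + 12 \left(-1248\right) = -1260 - 14976 = -16236$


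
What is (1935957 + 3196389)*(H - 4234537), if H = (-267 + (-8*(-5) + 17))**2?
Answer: -21506772575202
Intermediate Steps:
H = 44100 (H = (-267 + (40 + 17))**2 = (-267 + 57)**2 = (-210)**2 = 44100)
(1935957 + 3196389)*(H - 4234537) = (1935957 + 3196389)*(44100 - 4234537) = 5132346*(-4190437) = -21506772575202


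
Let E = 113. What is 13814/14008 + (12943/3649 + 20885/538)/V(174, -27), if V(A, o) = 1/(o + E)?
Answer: 25056067883195/6874993324 ≈ 3644.5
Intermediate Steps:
V(A, o) = 1/(113 + o) (V(A, o) = 1/(o + 113) = 1/(113 + o))
13814/14008 + (12943/3649 + 20885/538)/V(174, -27) = 13814/14008 + (12943/3649 + 20885/538)/(1/(113 - 27)) = 13814*(1/14008) + (12943*(1/3649) + 20885*(1/538))/(1/86) = 6907/7004 + (12943/3649 + 20885/538)/(1/86) = 6907/7004 + (83172699/1963162)*86 = 6907/7004 + 3576426057/981581 = 25056067883195/6874993324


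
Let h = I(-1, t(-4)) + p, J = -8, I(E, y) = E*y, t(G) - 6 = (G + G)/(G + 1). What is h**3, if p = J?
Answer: -125000/27 ≈ -4629.6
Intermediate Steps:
t(G) = 6 + 2*G/(1 + G) (t(G) = 6 + (G + G)/(G + 1) = 6 + (2*G)/(1 + G) = 6 + 2*G/(1 + G))
p = -8
h = -50/3 (h = -2*(3 + 4*(-4))/(1 - 4) - 8 = -2*(3 - 16)/(-3) - 8 = -2*(-1)*(-13)/3 - 8 = -1*26/3 - 8 = -26/3 - 8 = -50/3 ≈ -16.667)
h**3 = (-50/3)**3 = -125000/27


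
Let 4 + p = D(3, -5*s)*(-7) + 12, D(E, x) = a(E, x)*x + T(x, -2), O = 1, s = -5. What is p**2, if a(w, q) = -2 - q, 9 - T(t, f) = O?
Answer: 21874329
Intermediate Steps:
T(t, f) = 8 (T(t, f) = 9 - 1*1 = 9 - 1 = 8)
D(E, x) = 8 + x*(-2 - x) (D(E, x) = (-2 - x)*x + 8 = x*(-2 - x) + 8 = 8 + x*(-2 - x))
p = 4677 (p = -4 + ((8 - (-5*(-5))*(2 - 5*(-5)))*(-7) + 12) = -4 + ((8 - 1*25*(2 + 25))*(-7) + 12) = -4 + ((8 - 1*25*27)*(-7) + 12) = -4 + ((8 - 675)*(-7) + 12) = -4 + (-667*(-7) + 12) = -4 + (4669 + 12) = -4 + 4681 = 4677)
p**2 = 4677**2 = 21874329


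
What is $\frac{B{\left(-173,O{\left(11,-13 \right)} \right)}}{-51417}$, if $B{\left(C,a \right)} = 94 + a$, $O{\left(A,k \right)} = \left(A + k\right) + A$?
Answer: $- \frac{103}{51417} \approx -0.0020032$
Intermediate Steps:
$O{\left(A,k \right)} = k + 2 A$
$\frac{B{\left(-173,O{\left(11,-13 \right)} \right)}}{-51417} = \frac{94 + \left(-13 + 2 \cdot 11\right)}{-51417} = \left(94 + \left(-13 + 22\right)\right) \left(- \frac{1}{51417}\right) = \left(94 + 9\right) \left(- \frac{1}{51417}\right) = 103 \left(- \frac{1}{51417}\right) = - \frac{103}{51417}$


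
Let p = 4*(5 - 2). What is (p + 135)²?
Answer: 21609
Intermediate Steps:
p = 12 (p = 4*3 = 12)
(p + 135)² = (12 + 135)² = 147² = 21609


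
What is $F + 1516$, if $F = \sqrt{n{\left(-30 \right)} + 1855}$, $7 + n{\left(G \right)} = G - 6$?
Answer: $1516 + 2 \sqrt{453} \approx 1558.6$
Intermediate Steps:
$n{\left(G \right)} = -13 + G$ ($n{\left(G \right)} = -7 + \left(G - 6\right) = -7 + \left(-6 + G\right) = -13 + G$)
$F = 2 \sqrt{453}$ ($F = \sqrt{\left(-13 - 30\right) + 1855} = \sqrt{-43 + 1855} = \sqrt{1812} = 2 \sqrt{453} \approx 42.568$)
$F + 1516 = 2 \sqrt{453} + 1516 = 1516 + 2 \sqrt{453}$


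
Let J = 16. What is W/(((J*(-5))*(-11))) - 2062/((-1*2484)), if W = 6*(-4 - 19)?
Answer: 183971/273240 ≈ 0.67329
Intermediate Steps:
W = -138 (W = 6*(-23) = -138)
W/(((J*(-5))*(-11))) - 2062/((-1*2484)) = -138/((16*(-5))*(-11)) - 2062/((-1*2484)) = -138/((-80*(-11))) - 2062/(-2484) = -138/880 - 2062*(-1/2484) = -138*1/880 + 1031/1242 = -69/440 + 1031/1242 = 183971/273240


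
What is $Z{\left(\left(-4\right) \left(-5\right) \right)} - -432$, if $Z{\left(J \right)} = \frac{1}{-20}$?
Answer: $\frac{8639}{20} \approx 431.95$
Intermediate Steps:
$Z{\left(J \right)} = - \frac{1}{20}$
$Z{\left(\left(-4\right) \left(-5\right) \right)} - -432 = - \frac{1}{20} - -432 = - \frac{1}{20} + 432 = \frac{8639}{20}$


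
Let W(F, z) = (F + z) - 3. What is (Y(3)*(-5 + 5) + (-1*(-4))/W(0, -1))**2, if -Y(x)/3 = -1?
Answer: 1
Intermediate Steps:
Y(x) = 3 (Y(x) = -3*(-1) = 3)
W(F, z) = -3 + F + z
(Y(3)*(-5 + 5) + (-1*(-4))/W(0, -1))**2 = (3*(-5 + 5) + (-1*(-4))/(-3 + 0 - 1))**2 = (3*0 + 4/(-4))**2 = (0 + 4*(-1/4))**2 = (0 - 1)**2 = (-1)**2 = 1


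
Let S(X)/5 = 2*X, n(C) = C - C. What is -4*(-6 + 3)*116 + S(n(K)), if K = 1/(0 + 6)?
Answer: 1392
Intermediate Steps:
K = ⅙ (K = 1/6 = ⅙ ≈ 0.16667)
n(C) = 0
S(X) = 10*X (S(X) = 5*(2*X) = 10*X)
-4*(-6 + 3)*116 + S(n(K)) = -4*(-6 + 3)*116 + 10*0 = -4*(-3)*116 + 0 = 12*116 + 0 = 1392 + 0 = 1392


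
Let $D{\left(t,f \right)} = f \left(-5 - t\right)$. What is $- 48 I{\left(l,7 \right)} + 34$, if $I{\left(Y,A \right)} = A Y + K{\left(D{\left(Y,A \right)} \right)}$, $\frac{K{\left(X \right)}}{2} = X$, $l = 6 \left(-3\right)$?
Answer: $-2654$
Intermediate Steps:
$l = -18$
$K{\left(X \right)} = 2 X$
$I{\left(Y,A \right)} = A Y - 2 A \left(5 + Y\right)$ ($I{\left(Y,A \right)} = A Y + 2 \left(- A \left(5 + Y\right)\right) = A Y - 2 A \left(5 + Y\right)$)
$- 48 I{\left(l,7 \right)} + 34 = - 48 \cdot 7 \left(-10 - -18\right) + 34 = - 48 \cdot 7 \left(-10 + 18\right) + 34 = - 48 \cdot 7 \cdot 8 + 34 = \left(-48\right) 56 + 34 = -2688 + 34 = -2654$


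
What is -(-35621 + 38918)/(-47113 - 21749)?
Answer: 1099/22954 ≈ 0.047878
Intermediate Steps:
-(-35621 + 38918)/(-47113 - 21749) = -3297/(-68862) = -3297*(-1)/68862 = -1*(-1099/22954) = 1099/22954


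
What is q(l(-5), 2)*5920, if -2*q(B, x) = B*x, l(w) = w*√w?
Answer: 29600*I*√5 ≈ 66188.0*I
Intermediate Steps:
l(w) = w^(3/2)
q(B, x) = -B*x/2
q(l(-5), 2)*5920 = -½*(-5)^(3/2)*2*5920 = -½*(-5*I*√5)*2*5920 = (5*I*√5)*5920 = 29600*I*√5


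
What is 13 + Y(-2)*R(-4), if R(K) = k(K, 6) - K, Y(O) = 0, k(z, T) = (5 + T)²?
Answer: 13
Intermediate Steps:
R(K) = 121 - K (R(K) = (5 + 6)² - K = 11² - K = 121 - K)
13 + Y(-2)*R(-4) = 13 + 0*(121 - 1*(-4)) = 13 + 0*(121 + 4) = 13 + 0*125 = 13 + 0 = 13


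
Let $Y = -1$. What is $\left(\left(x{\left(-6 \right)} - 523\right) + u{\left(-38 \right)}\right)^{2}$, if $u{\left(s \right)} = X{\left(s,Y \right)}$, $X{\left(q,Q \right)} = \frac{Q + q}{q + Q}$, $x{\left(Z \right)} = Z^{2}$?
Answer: $236196$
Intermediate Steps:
$X{\left(q,Q \right)} = 1$ ($X{\left(q,Q \right)} = \frac{Q + q}{Q + q} = 1$)
$u{\left(s \right)} = 1$
$\left(\left(x{\left(-6 \right)} - 523\right) + u{\left(-38 \right)}\right)^{2} = \left(\left(\left(-6\right)^{2} - 523\right) + 1\right)^{2} = \left(\left(36 - 523\right) + 1\right)^{2} = \left(-487 + 1\right)^{2} = \left(-486\right)^{2} = 236196$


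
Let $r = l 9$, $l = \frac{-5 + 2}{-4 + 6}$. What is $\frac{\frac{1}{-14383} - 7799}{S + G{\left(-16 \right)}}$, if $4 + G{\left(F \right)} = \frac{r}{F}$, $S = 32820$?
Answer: $- \frac{3589536576}{15104149237} \approx -0.23765$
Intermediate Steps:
$l = - \frac{3}{2} \approx -1.5$
$r = - \frac{27}{2}$ ($r = \left(- \frac{3}{2}\right) 9 = - \frac{27}{2} \approx -13.5$)
$G{\left(F \right)} = -4 - \frac{27}{2 F}$
$\frac{\frac{1}{-14383} - 7799}{S + G{\left(-16 \right)}} = \frac{\frac{1}{-14383} - 7799}{32820 - \left(4 + \frac{27}{2 \left(-16\right)}\right)} = \frac{- \frac{1}{14383} - 7799}{32820 - \frac{101}{32}} = - \frac{112173018}{14383 \left(32820 + \left(-4 + \frac{27}{32}\right)\right)} = - \frac{112173018}{14383 \left(32820 - \frac{101}{32}\right)} = - \frac{112173018}{14383 \cdot \frac{1050139}{32}} = \left(- \frac{112173018}{14383}\right) \frac{32}{1050139} = - \frac{3589536576}{15104149237}$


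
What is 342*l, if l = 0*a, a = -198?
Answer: 0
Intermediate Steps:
l = 0 (l = 0*(-198) = 0)
342*l = 342*0 = 0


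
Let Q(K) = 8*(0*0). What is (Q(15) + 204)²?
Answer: 41616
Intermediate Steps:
Q(K) = 0 (Q(K) = 8*0 = 0)
(Q(15) + 204)² = (0 + 204)² = 204² = 41616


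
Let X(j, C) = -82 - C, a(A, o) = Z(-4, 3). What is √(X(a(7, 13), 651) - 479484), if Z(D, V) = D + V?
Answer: I*√480217 ≈ 692.98*I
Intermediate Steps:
a(A, o) = -1 (a(A, o) = -4 + 3 = -1)
√(X(a(7, 13), 651) - 479484) = √((-82 - 1*651) - 479484) = √((-82 - 651) - 479484) = √(-733 - 479484) = √(-480217) = I*√480217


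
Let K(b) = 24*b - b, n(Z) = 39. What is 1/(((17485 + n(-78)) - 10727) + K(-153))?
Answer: 1/3278 ≈ 0.00030506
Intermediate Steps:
K(b) = 23*b
1/(((17485 + n(-78)) - 10727) + K(-153)) = 1/(((17485 + 39) - 10727) + 23*(-153)) = 1/((17524 - 10727) - 3519) = 1/(6797 - 3519) = 1/3278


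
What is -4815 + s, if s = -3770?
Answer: -8585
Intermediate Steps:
-4815 + s = -4815 - 3770 = -8585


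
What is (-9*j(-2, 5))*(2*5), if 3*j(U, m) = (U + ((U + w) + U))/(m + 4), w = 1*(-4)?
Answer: 100/3 ≈ 33.333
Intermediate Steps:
w = -4
j(U, m) = (-4 + 3*U)/(3*(4 + m)) (j(U, m) = ((U + ((U - 4) + U))/(m + 4))/3 = ((U + ((-4 + U) + U))/(4 + m))/3 = ((U + (-4 + 2*U))/(4 + m))/3 = ((-4 + 3*U)/(4 + m))/3 = (-4 + 3*U)/(3*(4 + m)))
(-9*j(-2, 5))*(2*5) = (-9*(-4/3 - 2)/(4 + 5))*(2*5) = -9*(-10)/(9*3)*10 = -(-10)/3*10 = -9*(-10/27)*10 = (10/3)*10 = 100/3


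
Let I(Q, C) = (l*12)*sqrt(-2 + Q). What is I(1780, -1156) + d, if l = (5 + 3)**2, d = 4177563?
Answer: 4177563 + 768*sqrt(1778) ≈ 4.2099e+6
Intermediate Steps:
l = 64 (l = 8**2 = 64)
I(Q, C) = 768*sqrt(-2 + Q) (I(Q, C) = (64*12)*sqrt(-2 + Q) = 768*sqrt(-2 + Q))
I(1780, -1156) + d = 768*sqrt(-2 + 1780) + 4177563 = 768*sqrt(1778) + 4177563 = 4177563 + 768*sqrt(1778)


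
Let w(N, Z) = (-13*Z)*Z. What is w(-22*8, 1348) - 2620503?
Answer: -26242855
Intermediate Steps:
w(N, Z) = -13*Z²
w(-22*8, 1348) - 2620503 = -13*1348² - 2620503 = -13*1817104 - 2620503 = -23622352 - 2620503 = -26242855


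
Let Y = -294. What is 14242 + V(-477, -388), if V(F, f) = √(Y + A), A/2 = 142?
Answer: 14242 + I*√10 ≈ 14242.0 + 3.1623*I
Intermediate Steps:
A = 284 (A = 2*142 = 284)
V(F, f) = I*√10 (V(F, f) = √(-294 + 284) = √(-10) = I*√10)
14242 + V(-477, -388) = 14242 + I*√10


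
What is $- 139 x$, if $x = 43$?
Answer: $-5977$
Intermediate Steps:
$- 139 x = \left(-139\right) 43 = -5977$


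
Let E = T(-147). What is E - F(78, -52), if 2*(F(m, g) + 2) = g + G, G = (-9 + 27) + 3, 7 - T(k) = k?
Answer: 343/2 ≈ 171.50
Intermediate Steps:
T(k) = 7 - k
G = 21 (G = 18 + 3 = 21)
F(m, g) = 17/2 + g/2 (F(m, g) = -2 + (g + 21)/2 = -2 + (21 + g)/2 = -2 + (21/2 + g/2) = 17/2 + g/2)
E = 154 (E = 7 - 1*(-147) = 7 + 147 = 154)
E - F(78, -52) = 154 - (17/2 + (½)*(-52)) = 154 - (17/2 - 26) = 154 - 1*(-35/2) = 154 + 35/2 = 343/2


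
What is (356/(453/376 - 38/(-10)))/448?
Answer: 20915/131726 ≈ 0.15878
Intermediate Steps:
(356/(453/376 - 38/(-10)))/448 = (356/(453*(1/376) - 38*(-1/10)))*(1/448) = (356/(453/376 + 19/5))*(1/448) = (356/(9409/1880))*(1/448) = (356*(1880/9409))*(1/448) = (669280/9409)*(1/448) = 20915/131726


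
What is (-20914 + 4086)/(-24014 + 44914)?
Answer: -4207/5225 ≈ -0.80517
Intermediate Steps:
(-20914 + 4086)/(-24014 + 44914) = -16828/20900 = -16828*1/20900 = -4207/5225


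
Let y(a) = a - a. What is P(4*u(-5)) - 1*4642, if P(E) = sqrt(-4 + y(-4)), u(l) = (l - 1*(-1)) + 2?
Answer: -4642 + 2*I ≈ -4642.0 + 2.0*I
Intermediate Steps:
u(l) = 3 + l (u(l) = (l + 1) + 2 = (1 + l) + 2 = 3 + l)
y(a) = 0
P(E) = 2*I (P(E) = sqrt(-4 + 0) = sqrt(-4) = 2*I)
P(4*u(-5)) - 1*4642 = 2*I - 1*4642 = 2*I - 4642 = -4642 + 2*I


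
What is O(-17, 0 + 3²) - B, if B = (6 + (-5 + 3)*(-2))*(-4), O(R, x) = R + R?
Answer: 6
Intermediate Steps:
O(R, x) = 2*R
B = -40 (B = (6 - 2*(-2))*(-4) = (6 + 4)*(-4) = 10*(-4) = -40)
O(-17, 0 + 3²) - B = 2*(-17) - 1*(-40) = -34 + 40 = 6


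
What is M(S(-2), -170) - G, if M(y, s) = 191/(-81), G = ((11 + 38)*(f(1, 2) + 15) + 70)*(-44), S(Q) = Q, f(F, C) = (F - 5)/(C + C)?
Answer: 2694193/81 ≈ 33262.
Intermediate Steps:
f(F, C) = (-5 + F)/(2*C) (f(F, C) = (-5 + F)/((2*C)) = (-5 + F)*(1/(2*C)) = (-5 + F)/(2*C))
G = -33264 (G = ((11 + 38)*((½)*(-5 + 1)/2 + 15) + 70)*(-44) = (49*((½)*(½)*(-4) + 15) + 70)*(-44) = (49*(-1 + 15) + 70)*(-44) = (49*14 + 70)*(-44) = (686 + 70)*(-44) = 756*(-44) = -33264)
M(y, s) = -191/81 (M(y, s) = 191*(-1/81) = -191/81)
M(S(-2), -170) - G = -191/81 - 1*(-33264) = -191/81 + 33264 = 2694193/81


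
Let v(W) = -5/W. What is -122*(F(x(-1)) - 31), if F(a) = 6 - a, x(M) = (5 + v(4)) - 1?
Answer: 6771/2 ≈ 3385.5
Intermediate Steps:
x(M) = 11/4 (x(M) = (5 - 5/4) - 1 = 15/4 - 1 = 11/4)
-122*(F(x(-1)) - 31) = -122*((6 - 1*11/4) - 31) = -122*((6 - 11/4) - 31) = -122*(13/4 - 31) = -122*(-111/4) = 6771/2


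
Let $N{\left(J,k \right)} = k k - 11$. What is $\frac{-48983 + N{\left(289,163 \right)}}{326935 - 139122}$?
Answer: $- \frac{22425}{187813} \approx -0.1194$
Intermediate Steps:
$N{\left(J,k \right)} = -11 + k^{2}$ ($N{\left(J,k \right)} = k^{2} - 11 = -11 + k^{2}$)
$\frac{-48983 + N{\left(289,163 \right)}}{326935 - 139122} = \frac{-48983 - \left(11 - 163^{2}\right)}{326935 - 139122} = \frac{-48983 + \left(-11 + 26569\right)}{187813} = \left(-48983 + 26558\right) \frac{1}{187813} = \left(-22425\right) \frac{1}{187813} = - \frac{22425}{187813}$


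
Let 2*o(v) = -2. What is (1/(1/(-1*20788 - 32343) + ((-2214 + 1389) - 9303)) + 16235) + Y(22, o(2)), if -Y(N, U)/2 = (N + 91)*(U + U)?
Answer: 8979454349172/538110769 ≈ 16687.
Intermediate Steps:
o(v) = -1 (o(v) = (½)*(-2) = -1)
Y(N, U) = -4*U*(91 + N) (Y(N, U) = -2*(N + 91)*(U + U) = -2*(91 + N)*2*U = -4*U*(91 + N))
(1/(1/(-1*20788 - 32343) + ((-2214 + 1389) - 9303)) + 16235) + Y(22, o(2)) = (1/(1/(-1*20788 - 32343) + ((-2214 + 1389) - 9303)) + 16235) - 4*(-1)*(91 + 22) = (1/(1/(-20788 - 32343) + (-825 - 9303)) + 16235) - 4*(-1)*113 = (1/(1/(-53131) - 10128) + 16235) + 452 = (1/(-1/53131 - 10128) + 16235) + 452 = (1/(-538110769/53131) + 16235) + 452 = (-53131/538110769 + 16235) + 452 = 8736228281584/538110769 + 452 = 8979454349172/538110769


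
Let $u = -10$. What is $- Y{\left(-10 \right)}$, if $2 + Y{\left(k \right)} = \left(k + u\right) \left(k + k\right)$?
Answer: $-398$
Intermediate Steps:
$Y{\left(k \right)} = -2 + 2 k \left(-10 + k\right)$ ($Y{\left(k \right)} = -2 + \left(k - 10\right) \left(k + k\right) = -2 + \left(-10 + k\right) 2 k = -2 + 2 k \left(-10 + k\right)$)
$- Y{\left(-10 \right)} = - (-2 - -200 + 2 \left(-10\right)^{2}) = - (-2 + 200 + 2 \cdot 100) = - (-2 + 200 + 200) = \left(-1\right) 398 = -398$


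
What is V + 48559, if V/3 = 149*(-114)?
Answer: -2399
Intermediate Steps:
V = -50958 (V = 3*(149*(-114)) = 3*(-16986) = -50958)
V + 48559 = -50958 + 48559 = -2399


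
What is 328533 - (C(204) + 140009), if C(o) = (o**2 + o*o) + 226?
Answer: 105066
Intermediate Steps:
C(o) = 226 + 2*o**2 (C(o) = (o**2 + o**2) + 226 = 2*o**2 + 226 = 226 + 2*o**2)
328533 - (C(204) + 140009) = 328533 - ((226 + 2*204**2) + 140009) = 328533 - ((226 + 2*41616) + 140009) = 328533 - ((226 + 83232) + 140009) = 328533 - (83458 + 140009) = 328533 - 1*223467 = 328533 - 223467 = 105066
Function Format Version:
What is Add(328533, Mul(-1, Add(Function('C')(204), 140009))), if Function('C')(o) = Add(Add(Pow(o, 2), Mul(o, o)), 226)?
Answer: 105066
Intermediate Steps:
Function('C')(o) = Add(226, Mul(2, Pow(o, 2))) (Function('C')(o) = Add(Add(Pow(o, 2), Pow(o, 2)), 226) = Add(Mul(2, Pow(o, 2)), 226) = Add(226, Mul(2, Pow(o, 2))))
Add(328533, Mul(-1, Add(Function('C')(204), 140009))) = Add(328533, Mul(-1, Add(Add(226, Mul(2, Pow(204, 2))), 140009))) = Add(328533, Mul(-1, Add(Add(226, Mul(2, 41616)), 140009))) = Add(328533, Mul(-1, Add(Add(226, 83232), 140009))) = Add(328533, Mul(-1, Add(83458, 140009))) = Add(328533, Mul(-1, 223467)) = Add(328533, -223467) = 105066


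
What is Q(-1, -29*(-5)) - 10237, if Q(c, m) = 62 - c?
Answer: -10174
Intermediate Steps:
Q(-1, -29*(-5)) - 10237 = (62 - 1*(-1)) - 10237 = (62 + 1) - 10237 = 63 - 10237 = -10174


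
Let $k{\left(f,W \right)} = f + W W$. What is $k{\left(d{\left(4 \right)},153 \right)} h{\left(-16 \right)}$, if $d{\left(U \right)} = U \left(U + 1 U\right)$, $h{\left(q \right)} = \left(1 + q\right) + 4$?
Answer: $-257851$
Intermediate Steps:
$h{\left(q \right)} = 5 + q$
$d{\left(U \right)} = 2 U^{2}$ ($d{\left(U \right)} = U \left(U + U\right) = U 2 U = 2 U^{2}$)
$k{\left(f,W \right)} = f + W^{2}$
$k{\left(d{\left(4 \right)},153 \right)} h{\left(-16 \right)} = \left(2 \cdot 4^{2} + 153^{2}\right) \left(5 - 16\right) = \left(2 \cdot 16 + 23409\right) \left(-11\right) = \left(32 + 23409\right) \left(-11\right) = 23441 \left(-11\right) = -257851$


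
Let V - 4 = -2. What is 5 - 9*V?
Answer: -13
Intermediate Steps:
V = 2 (V = 4 - 2 = 2)
5 - 9*V = 5 - 9*2 = 5 - 18 = -13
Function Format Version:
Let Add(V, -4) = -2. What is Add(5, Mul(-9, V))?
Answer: -13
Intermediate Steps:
V = 2 (V = Add(4, -2) = 2)
Add(5, Mul(-9, V)) = Add(5, Mul(-9, 2)) = Add(5, -18) = -13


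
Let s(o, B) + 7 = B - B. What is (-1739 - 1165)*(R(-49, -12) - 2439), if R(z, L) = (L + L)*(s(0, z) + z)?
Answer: 3179880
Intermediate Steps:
s(o, B) = -7 (s(o, B) = -7 + (B - B) = -7 + 0 = -7)
R(z, L) = 2*L*(-7 + z) (R(z, L) = (L + L)*(-7 + z) = (2*L)*(-7 + z) = 2*L*(-7 + z))
(-1739 - 1165)*(R(-49, -12) - 2439) = (-1739 - 1165)*(2*(-12)*(-7 - 49) - 2439) = -2904*(2*(-12)*(-56) - 2439) = -2904*(1344 - 2439) = -2904*(-1095) = 3179880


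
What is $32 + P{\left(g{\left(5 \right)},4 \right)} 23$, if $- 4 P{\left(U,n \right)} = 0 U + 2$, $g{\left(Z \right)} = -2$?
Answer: $\frac{41}{2} \approx 20.5$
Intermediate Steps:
$P{\left(U,n \right)} = - \frac{1}{2}$ ($P{\left(U,n \right)} = - \frac{0 U + 2}{4} = - \frac{0 + 2}{4} = \left(- \frac{1}{4}\right) 2 = - \frac{1}{2}$)
$32 + P{\left(g{\left(5 \right)},4 \right)} 23 = 32 - \frac{23}{2} = \frac{41}{2}$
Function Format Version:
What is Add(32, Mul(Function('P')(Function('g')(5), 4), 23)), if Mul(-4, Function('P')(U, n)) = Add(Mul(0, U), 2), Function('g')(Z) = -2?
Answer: Rational(41, 2) ≈ 20.500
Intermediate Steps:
Function('P')(U, n) = Rational(-1, 2) (Function('P')(U, n) = Mul(Rational(-1, 4), Add(Mul(0, U), 2)) = Mul(Rational(-1, 4), Add(0, 2)) = Mul(Rational(-1, 4), 2) = Rational(-1, 2))
Add(32, Mul(Function('P')(Function('g')(5), 4), 23)) = Add(32, Mul(Rational(-1, 2), 23)) = Add(32, Rational(-23, 2)) = Rational(41, 2)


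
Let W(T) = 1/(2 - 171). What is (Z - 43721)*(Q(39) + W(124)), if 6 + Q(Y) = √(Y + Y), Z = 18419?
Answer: 25681530/169 - 25302*√78 ≈ -71500.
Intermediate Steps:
Q(Y) = -6 + √2*√Y (Q(Y) = -6 + √(Y + Y) = -6 + √(2*Y) = -6 + √2*√Y)
W(T) = -1/169 (W(T) = 1/(-169) = -1/169)
(Z - 43721)*(Q(39) + W(124)) = (18419 - 43721)*((-6 + √2*√39) - 1/169) = -25302*((-6 + √78) - 1/169) = -25302*(-1015/169 + √78) = 25681530/169 - 25302*√78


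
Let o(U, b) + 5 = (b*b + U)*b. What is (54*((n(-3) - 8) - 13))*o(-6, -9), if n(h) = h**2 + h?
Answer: 550800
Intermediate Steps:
n(h) = h + h**2
o(U, b) = -5 + b*(U + b**2) (o(U, b) = -5 + (b*b + U)*b = -5 + (b**2 + U)*b = -5 + (U + b**2)*b = -5 + b*(U + b**2))
(54*((n(-3) - 8) - 13))*o(-6, -9) = (54*((-3*(1 - 3) - 8) - 13))*(-5 + (-9)**3 - 6*(-9)) = (54*((-3*(-2) - 8) - 13))*(-5 - 729 + 54) = (54*((6 - 8) - 13))*(-680) = (54*(-2 - 13))*(-680) = (54*(-15))*(-680) = -810*(-680) = 550800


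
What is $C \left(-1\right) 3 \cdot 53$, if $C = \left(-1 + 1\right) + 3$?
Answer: $-477$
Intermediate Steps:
$C = 3$ ($C = 0 + 3 = 3$)
$C \left(-1\right) 3 \cdot 53 = 3 \left(-1\right) 3 \cdot 53 = \left(-3\right) 3 \cdot 53 = \left(-9\right) 53 = -477$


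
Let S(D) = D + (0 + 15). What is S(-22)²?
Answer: 49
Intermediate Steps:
S(D) = 15 + D (S(D) = D + 15 = 15 + D)
S(-22)² = (15 - 22)² = (-7)² = 49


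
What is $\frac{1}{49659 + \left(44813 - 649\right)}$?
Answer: $\frac{1}{93823} \approx 1.0658 \cdot 10^{-5}$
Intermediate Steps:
$\frac{1}{49659 + \left(44813 - 649\right)} = \frac{1}{49659 + 44164} = \frac{1}{93823}$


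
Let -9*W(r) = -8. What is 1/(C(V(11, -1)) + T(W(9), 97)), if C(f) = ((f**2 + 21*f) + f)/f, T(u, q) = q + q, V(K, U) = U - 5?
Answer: 1/210 ≈ 0.0047619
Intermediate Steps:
W(r) = 8/9 (W(r) = -1/9*(-8) = 8/9)
V(K, U) = -5 + U
T(u, q) = 2*q
C(f) = (f**2 + 22*f)/f
1/(C(V(11, -1)) + T(W(9), 97)) = 1/((22 + (-5 - 1)) + 2*97) = 1/((22 - 6) + 194) = 1/(16 + 194) = 1/210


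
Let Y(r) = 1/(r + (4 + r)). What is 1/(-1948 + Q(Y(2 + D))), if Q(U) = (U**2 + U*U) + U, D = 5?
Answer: -81/157783 ≈ -0.00051336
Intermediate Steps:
Y(r) = 1/(4 + 2*r)
Q(U) = U + 2*U**2 (Q(U) = (U**2 + U**2) + U = 2*U**2 + U = U + 2*U**2)
1/(-1948 + Q(Y(2 + D))) = 1/(-1948 + (1/(2*(2 + (2 + 5))))*(1 + 2*(1/(2*(2 + (2 + 5)))))) = 1/(-1948 + (1/(2*(2 + 7)))*(1 + 2*(1/(2*(2 + 7))))) = 1/(-1948 + ((1/2)/9)*(1 + 2*((1/2)/9))) = 1/(-1948 + ((1/2)*(1/9))*(1 + 2*((1/2)*(1/9)))) = 1/(-1948 + (1 + 2*(1/18))/18) = 1/(-1948 + (1 + 1/9)/18) = 1/(-1948 + (1/18)*(10/9)) = 1/(-1948 + 5/81) = 1/(-157783/81) = -81/157783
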